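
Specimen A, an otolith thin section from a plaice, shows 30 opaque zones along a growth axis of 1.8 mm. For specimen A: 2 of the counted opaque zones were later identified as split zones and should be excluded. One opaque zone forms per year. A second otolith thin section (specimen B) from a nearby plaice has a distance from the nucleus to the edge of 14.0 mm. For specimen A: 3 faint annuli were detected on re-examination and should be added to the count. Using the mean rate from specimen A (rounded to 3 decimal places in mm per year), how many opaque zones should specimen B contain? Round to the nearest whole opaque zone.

241 opaque zones

Specimen A: correcting the raw count gives 30 − 2 + 3 = 31 true opaque zones.
A: Mean rate = 1.8 mm / 31 years ≈ 0.058 mm per year.
For B, 14.0 / 0.058 = 241.38 years ≈ 241 opaque zones.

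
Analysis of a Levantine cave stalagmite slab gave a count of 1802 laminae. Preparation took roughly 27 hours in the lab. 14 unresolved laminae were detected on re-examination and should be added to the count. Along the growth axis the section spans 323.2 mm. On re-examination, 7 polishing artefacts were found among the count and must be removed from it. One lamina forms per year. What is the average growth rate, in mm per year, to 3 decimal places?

Correcting the raw count gives 1802 − 7 + 14 = 1809 true laminae.
Mean rate = 323.2 mm / 1809 years ≈ 0.179 mm per year.

0.179 mm per year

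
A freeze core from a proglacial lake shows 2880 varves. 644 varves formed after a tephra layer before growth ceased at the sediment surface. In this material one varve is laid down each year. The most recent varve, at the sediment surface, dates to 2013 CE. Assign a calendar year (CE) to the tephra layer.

644 varves formed after the tephra layer.
Counting back 644 years from 2013 CE places the tephra layer in 2013 − 644 = 1369 CE.

1369 CE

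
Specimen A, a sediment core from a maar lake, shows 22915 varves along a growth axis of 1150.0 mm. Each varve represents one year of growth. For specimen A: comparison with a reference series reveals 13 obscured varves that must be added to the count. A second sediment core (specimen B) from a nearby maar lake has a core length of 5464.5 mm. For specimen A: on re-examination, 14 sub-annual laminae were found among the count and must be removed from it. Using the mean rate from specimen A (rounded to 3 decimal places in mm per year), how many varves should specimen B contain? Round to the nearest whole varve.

Specimen A: true varve count = 22915 − 14 + 13 = 22914.
A: Extension rate ≈ 1150.0 / 22914 = 0.050 mm per year.
Specimen B: 5464.5 mm / 0.050 mm per year = 109290.00 years ≈ 109290 varves.

109290 varves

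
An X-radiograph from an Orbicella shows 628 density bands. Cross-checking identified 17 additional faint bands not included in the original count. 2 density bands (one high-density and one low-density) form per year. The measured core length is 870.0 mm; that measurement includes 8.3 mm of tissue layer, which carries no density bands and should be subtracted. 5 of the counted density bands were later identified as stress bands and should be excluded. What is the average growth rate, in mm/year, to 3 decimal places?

2.693 mm/year

After corrections the count is 628 − 5 + 17 = 640 density bands.
With 2 density bands per year, 640 / 2 = 320 years.
Net length = 870.0 − 8.3 = 861.7 mm.
Mean rate = 861.7 mm / 320 years ≈ 2.693 mm/year.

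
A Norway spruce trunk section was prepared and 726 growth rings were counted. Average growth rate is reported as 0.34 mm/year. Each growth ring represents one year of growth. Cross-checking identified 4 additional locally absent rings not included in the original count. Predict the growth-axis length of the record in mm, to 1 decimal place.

248.2 mm

Adjusted count: 726 + 4 = 730 growth rings.
730 years at 0.34 mm/year gives 0.34 × 730 = 248.2 mm.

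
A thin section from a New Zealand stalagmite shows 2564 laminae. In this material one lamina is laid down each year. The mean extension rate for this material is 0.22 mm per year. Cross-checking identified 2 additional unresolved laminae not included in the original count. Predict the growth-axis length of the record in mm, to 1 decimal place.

564.5 mm

After corrections the count is 2564 + 2 = 2566 laminae.
2566 years at 0.22 mm/year gives 0.22 × 2566 = 564.5 mm.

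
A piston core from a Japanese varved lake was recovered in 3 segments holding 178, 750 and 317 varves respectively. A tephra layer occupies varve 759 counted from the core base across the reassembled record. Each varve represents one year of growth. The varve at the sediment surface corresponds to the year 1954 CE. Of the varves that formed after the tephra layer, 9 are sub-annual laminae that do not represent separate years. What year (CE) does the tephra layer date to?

Total varves = 178 + 750 + 317 = 1245.
The tephra layer sits at varve 759 from the core base, so 1245 − 759 = 486 varves formed after it.
Removing the 9 false varves leaves 486 − 9 = 477 true varves beyond the tephra layer.
Counting back 477 years from 1954 CE places the tephra layer in 1954 − 477 = 1477 CE.

1477 CE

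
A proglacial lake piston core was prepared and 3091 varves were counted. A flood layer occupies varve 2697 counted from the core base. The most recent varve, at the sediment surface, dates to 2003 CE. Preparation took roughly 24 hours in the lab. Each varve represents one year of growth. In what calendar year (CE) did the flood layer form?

1609 CE

The flood layer sits at varve 2697 from the core base, so 3091 − 2697 = 394 varves formed after it.
2003 − 394 = 1609 CE.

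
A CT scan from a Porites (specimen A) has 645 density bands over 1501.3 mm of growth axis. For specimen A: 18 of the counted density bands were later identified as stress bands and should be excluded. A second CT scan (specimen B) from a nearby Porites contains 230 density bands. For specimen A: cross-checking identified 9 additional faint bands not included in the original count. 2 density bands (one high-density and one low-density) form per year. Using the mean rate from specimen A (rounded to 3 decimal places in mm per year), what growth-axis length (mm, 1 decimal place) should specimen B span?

Specimen A: correcting the raw count gives 645 − 18 + 9 = 636 true density bands.
Specimen A: with 2 density bands per year, 636 / 2 = 318 years.
A: Extension rate ≈ 1501.3 / 318 = 4.721 mm per year.
Specimen B: with 2 density bands per year, 230 / 2 = 115 years. For B, 4.721 mm/year × 115 years = 542.9 mm.

542.9 mm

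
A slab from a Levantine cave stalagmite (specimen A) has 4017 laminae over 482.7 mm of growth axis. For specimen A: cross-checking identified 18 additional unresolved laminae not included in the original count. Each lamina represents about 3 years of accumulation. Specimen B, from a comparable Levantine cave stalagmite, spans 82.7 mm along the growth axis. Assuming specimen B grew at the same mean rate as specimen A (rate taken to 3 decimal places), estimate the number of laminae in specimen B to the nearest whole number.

Specimen A: correcting the raw count gives 4017 + 18 = 4035 true laminae.
Specimen A: multiplying by 3 years per lamina: 4035 × 3 = 12105 years.
A: 482.7 mm over 12105 years gives 482.7 / 12105 ≈ 0.040 mm/year.
For B, 82.7 / 0.040 = 2067.50 years; at 3 years per lamina that is 2067.50 / 3 ≈ 689 laminae.

689 laminae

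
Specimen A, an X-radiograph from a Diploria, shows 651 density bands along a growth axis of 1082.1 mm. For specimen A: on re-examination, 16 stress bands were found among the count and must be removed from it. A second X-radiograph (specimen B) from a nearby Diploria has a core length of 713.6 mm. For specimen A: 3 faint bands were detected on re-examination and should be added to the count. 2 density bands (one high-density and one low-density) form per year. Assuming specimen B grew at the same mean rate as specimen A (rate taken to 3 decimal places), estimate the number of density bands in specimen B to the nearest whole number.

Specimen A: true density band count = 651 − 16 + 3 = 638.
Specimen A: with 2 density bands per year, 638 / 2 = 319 years.
A: Extension rate ≈ 1082.1 / 319 = 3.392 mm per year.
For B, 713.6 / 3.392 = 210.38 years; at 2 density bands per year that is 210.38 × 2 ≈ 421 density bands.

421 density bands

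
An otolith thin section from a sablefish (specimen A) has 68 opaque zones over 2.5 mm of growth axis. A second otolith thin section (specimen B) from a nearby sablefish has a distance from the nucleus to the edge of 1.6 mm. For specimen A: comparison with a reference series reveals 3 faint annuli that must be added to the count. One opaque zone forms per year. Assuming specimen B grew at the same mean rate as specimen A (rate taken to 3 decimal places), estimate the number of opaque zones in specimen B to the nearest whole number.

Specimen A: after corrections the count is 68 + 3 = 71 opaque zones.
A: Mean rate = 2.5 mm / 71 years ≈ 0.035 mm per year.
For B, 1.6 / 0.035 = 45.71 years ≈ 46 opaque zones.

46 opaque zones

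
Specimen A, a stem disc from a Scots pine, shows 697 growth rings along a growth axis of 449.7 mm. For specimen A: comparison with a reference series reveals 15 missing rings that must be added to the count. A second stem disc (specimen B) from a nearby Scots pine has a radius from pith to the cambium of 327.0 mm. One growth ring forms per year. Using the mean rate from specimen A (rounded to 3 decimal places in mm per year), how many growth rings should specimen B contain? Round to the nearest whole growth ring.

Specimen A: true growth ring count = 697 + 15 = 712.
A: Extension rate ≈ 449.7 / 712 = 0.632 mm/year.
B spans 327.0 / 0.632 = 517.41 years ≈ 517 growth rings.

517 growth rings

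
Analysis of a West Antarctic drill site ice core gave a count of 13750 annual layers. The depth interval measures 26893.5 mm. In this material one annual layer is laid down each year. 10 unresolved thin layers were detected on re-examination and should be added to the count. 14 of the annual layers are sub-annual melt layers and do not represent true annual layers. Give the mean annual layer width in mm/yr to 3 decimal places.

1.956 mm/yr

Adjusted count: 13750 − 14 + 10 = 13746 annual layers.
Mean rate = 26893.5 mm / 13746 years ≈ 1.956 mm/yr.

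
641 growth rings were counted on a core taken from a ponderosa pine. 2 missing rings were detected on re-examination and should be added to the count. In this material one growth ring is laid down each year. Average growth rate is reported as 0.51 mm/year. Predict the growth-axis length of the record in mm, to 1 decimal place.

True growth ring count = 641 + 2 = 643.
643 years at 0.51 mm/year gives 0.51 × 643 = 327.9 mm.

327.9 mm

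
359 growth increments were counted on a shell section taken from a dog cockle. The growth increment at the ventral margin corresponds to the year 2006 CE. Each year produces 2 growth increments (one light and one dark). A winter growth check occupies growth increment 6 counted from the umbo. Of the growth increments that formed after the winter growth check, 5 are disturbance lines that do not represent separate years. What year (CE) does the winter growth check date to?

1832 CE

359 − 6 = 353 growth increments lie beyond the winter growth check toward the ventral margin.
353 − 5 false = 348 true growth increments after the winter growth check.
With 2 growth increments per year, 348 / 2 = 174 years.
Counting back 174 years from 2006 CE places the winter growth check in 2006 − 174 = 1832 CE.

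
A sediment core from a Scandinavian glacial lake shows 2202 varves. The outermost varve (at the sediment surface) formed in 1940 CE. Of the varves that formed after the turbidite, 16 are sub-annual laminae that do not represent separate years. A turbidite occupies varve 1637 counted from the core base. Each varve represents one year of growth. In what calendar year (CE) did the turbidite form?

1391 CE

The turbidite sits at varve 1637 from the core base, so 2202 − 1637 = 565 varves formed after it.
Excluding 16 false varves: 565 − 16 = 549.
The varve at the sediment surface is 1940 CE, so the turbidite dates to 1940 − 549 = 1391 CE.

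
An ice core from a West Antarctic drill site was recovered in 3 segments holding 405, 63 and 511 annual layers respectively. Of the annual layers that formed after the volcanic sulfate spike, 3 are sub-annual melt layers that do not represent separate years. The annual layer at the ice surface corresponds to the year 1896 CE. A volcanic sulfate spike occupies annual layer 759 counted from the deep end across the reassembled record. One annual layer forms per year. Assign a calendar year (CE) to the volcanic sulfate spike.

1679 CE

Total annual layers = 405 + 63 + 511 = 979.
The volcanic sulfate spike sits at annual layer 759 from the deep end, so 979 − 759 = 220 annual layers formed after it.
Excluding 3 false annual layers: 220 − 3 = 217.
The annual layer at the ice surface is 1896 CE, so the volcanic sulfate spike dates to 1896 − 217 = 1679 CE.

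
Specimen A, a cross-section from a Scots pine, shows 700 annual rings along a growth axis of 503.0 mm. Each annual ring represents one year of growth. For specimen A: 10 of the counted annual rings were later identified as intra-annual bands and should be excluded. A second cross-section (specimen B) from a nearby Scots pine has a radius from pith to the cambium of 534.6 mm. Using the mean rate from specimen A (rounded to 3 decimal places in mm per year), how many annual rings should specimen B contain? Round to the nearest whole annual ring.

Specimen A: after corrections the count is 700 − 10 = 690 annual rings.
A: Extension rate ≈ 503.0 / 690 = 0.729 mm per year.
B spans 534.6 / 0.729 = 733.33 years ≈ 733 annual rings.

733 annual rings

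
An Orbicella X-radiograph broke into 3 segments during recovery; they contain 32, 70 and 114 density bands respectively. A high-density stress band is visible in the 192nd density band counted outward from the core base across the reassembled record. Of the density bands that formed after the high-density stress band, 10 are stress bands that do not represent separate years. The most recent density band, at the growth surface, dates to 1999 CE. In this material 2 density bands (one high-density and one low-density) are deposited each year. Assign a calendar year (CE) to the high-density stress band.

1992 CE

Total density bands = 32 + 70 + 114 = 216.
216 − 192 = 24 density bands lie beyond the high-density stress band toward the growth surface.
Excluding 10 false density bands: 24 − 10 = 14.
Dividing by 2 density bands per year: 14 / 2 = 7 years.
Counting back 7 years from 1999 CE places the high-density stress band in 1999 − 7 = 1992 CE.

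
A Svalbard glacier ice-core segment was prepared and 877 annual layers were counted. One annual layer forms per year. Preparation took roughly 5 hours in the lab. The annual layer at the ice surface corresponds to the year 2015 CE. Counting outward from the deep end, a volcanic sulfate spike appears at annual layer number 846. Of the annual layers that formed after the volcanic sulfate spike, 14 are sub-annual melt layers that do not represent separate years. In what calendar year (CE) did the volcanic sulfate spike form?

1998 CE

The volcanic sulfate spike sits at annual layer 846 from the deep end, so 877 − 846 = 31 annual layers formed after it.
Excluding 14 false annual layers: 31 − 14 = 17.
2015 − 17 = 1998 CE.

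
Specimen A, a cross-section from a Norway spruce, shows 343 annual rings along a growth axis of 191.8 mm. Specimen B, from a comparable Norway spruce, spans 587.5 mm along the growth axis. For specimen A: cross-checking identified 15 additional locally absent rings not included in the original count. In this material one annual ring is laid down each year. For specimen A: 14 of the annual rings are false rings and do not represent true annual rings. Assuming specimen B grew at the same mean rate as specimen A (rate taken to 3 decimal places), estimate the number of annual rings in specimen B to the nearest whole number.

Specimen A: after corrections the count is 343 − 14 + 15 = 344 annual rings.
A: Mean rate = 191.8 mm / 344 years ≈ 0.558 mm per year.
For B, 587.5 / 0.558 = 1052.87 years ≈ 1053 annual rings.

1053 annual rings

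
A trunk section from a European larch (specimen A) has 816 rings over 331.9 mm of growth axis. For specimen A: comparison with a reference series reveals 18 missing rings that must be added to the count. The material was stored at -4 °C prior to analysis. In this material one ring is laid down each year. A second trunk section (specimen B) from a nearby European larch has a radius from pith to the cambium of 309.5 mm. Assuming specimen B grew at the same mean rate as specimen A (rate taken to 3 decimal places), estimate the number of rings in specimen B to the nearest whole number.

778 rings

Specimen A: true ring count = 816 + 18 = 834.
A: Extension rate ≈ 331.9 / 834 = 0.398 mm/year.
B spans 309.5 / 0.398 = 777.64 years ≈ 778 rings.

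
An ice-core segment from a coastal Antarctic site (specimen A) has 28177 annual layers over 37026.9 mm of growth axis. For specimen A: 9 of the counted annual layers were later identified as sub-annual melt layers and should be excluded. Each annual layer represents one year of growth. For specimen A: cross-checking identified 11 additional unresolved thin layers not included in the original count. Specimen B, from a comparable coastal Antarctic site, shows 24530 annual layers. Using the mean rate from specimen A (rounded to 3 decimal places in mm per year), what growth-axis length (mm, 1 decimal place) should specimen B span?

Specimen A: after corrections the count is 28177 − 9 + 11 = 28179 annual layers.
A: 37026.9 mm over 28179 years gives 37026.9 / 28179 ≈ 1.314 mm/yr.
For B, 1.314 mm/year × 24530 years = 32232.4 mm.

32232.4 mm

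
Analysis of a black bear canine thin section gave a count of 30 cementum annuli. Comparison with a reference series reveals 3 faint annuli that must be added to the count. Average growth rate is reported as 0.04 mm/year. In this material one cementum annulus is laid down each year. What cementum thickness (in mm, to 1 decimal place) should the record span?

Adjusted count: 30 + 3 = 33 cementum annuli.
33 years at 0.04 mm/year gives 0.04 × 33 = 1.3 mm.

1.3 mm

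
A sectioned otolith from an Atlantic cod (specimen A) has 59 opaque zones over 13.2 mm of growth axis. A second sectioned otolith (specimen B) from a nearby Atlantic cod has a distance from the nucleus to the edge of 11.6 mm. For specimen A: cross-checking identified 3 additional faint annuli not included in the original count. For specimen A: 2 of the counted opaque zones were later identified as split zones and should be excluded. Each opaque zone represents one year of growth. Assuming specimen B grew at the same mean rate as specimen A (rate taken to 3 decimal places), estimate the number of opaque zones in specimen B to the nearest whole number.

53 opaque zones

Specimen A: after corrections the count is 59 − 2 + 3 = 60 opaque zones.
A: Extension rate ≈ 13.2 / 60 = 0.220 mm per year.
B spans 11.6 / 0.220 = 52.73 years ≈ 53 opaque zones.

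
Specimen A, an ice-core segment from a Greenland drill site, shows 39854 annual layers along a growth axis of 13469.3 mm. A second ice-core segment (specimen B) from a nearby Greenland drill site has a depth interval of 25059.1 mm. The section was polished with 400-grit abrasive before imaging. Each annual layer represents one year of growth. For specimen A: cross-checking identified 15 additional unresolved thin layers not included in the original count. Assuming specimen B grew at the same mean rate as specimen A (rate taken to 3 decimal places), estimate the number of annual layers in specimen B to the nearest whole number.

Specimen A: adjusted count: 39854 + 15 = 39869 annual layers.
A: Mean rate = 13469.3 mm / 39869 years ≈ 0.338 mm/yr.
Specimen B: 25059.1 mm / 0.338 mm per year = 74139.35 years ≈ 74139 annual layers.

74139 annual layers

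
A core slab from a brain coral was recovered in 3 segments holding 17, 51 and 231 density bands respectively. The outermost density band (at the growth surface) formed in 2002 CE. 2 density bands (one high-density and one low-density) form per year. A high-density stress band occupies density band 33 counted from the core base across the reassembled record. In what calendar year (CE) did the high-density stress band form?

Total density bands = 17 + 51 + 231 = 299.
Between density band 33 and the growth surface there are 299 − 33 = 266 density bands.
266 density bands at 2 per year is 266 / 2 = 133 years.
2002 − 133 = 1869 CE.

1869 CE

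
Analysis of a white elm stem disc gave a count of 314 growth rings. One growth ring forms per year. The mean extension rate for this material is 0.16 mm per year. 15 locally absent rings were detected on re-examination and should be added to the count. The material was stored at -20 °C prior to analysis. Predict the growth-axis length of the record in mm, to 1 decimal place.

True growth ring count = 314 + 15 = 329.
329 years at 0.16 mm/year gives 0.16 × 329 = 52.6 mm.

52.6 mm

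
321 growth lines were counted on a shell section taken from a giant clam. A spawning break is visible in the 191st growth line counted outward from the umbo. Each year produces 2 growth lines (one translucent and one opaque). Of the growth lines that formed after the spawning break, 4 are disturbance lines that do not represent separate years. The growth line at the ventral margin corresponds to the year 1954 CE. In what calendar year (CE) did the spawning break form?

The spawning break sits at growth line 191 from the umbo, so 321 − 191 = 130 growth lines formed after it.
Excluding 4 false growth lines: 130 − 4 = 126.
With 2 growth lines per year, 126 / 2 = 63 years.
Counting back 63 years from 1954 CE places the spawning break in 1954 − 63 = 1891 CE.

1891 CE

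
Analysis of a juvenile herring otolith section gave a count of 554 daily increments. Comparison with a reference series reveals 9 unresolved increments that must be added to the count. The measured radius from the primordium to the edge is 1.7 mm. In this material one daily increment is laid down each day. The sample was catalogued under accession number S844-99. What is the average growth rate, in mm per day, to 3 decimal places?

0.003 mm per day

Adjusted count: 554 + 9 = 563 daily increments.
Extension rate ≈ 1.7 / 563 = 0.003 mm per day.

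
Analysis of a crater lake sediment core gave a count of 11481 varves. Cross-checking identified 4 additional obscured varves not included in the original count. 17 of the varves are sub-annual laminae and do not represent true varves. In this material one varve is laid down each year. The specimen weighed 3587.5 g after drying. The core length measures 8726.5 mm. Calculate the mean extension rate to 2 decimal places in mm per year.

Adjusted count: 11481 − 17 + 4 = 11468 varves.
Mean rate = 8726.5 mm / 11468 years ≈ 0.76 mm per year.

0.76 mm per year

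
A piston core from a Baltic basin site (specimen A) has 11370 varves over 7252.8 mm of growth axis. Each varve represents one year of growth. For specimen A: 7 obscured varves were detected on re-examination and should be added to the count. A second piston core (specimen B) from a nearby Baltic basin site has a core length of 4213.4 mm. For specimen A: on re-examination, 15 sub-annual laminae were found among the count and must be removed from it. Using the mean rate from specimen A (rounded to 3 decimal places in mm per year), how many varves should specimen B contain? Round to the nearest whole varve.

6604 varves

Specimen A: adjusted count: 11370 − 15 + 7 = 11362 varves.
A: Extension rate ≈ 7252.8 / 11362 = 0.638 mm/year.
For B, 4213.4 / 0.638 = 6604.08 years ≈ 6604 varves.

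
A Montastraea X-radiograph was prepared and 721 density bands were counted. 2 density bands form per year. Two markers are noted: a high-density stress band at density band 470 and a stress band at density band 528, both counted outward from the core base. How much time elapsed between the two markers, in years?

The two markers are separated by 528 − 470 = 58 density bands.
Dividing by 2 density bands per year: 58 / 2 = 29 years.

29 yr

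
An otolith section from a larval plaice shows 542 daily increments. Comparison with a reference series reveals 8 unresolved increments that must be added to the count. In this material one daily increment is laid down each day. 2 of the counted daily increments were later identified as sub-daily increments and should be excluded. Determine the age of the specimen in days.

Adjusted count: 542 − 2 + 8 = 548 daily increments.
One daily increment per day makes the duration 548 days.

548 days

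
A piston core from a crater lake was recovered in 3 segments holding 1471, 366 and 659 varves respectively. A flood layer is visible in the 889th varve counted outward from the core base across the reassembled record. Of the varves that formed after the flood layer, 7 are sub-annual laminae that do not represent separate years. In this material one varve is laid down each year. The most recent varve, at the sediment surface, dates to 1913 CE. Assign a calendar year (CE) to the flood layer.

313 CE

Total varves = 1471 + 366 + 659 = 2496.
Between varve 889 and the sediment surface there are 2496 − 889 = 1607 varves.
Removing the 7 false varves leaves 1607 − 7 = 1600 true varves beyond the flood layer.
Counting back 1600 years from 1913 CE places the flood layer in 1913 − 1600 = 313 CE.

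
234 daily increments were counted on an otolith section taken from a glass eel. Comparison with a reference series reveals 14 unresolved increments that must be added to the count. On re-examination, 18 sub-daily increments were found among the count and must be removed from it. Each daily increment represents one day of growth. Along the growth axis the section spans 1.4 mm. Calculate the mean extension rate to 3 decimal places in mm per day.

0.006 mm per day

Correcting the raw count gives 234 − 18 + 14 = 230 true daily increments.
1.4 mm over 230 days gives 1.4 / 230 ≈ 0.006 mm per day.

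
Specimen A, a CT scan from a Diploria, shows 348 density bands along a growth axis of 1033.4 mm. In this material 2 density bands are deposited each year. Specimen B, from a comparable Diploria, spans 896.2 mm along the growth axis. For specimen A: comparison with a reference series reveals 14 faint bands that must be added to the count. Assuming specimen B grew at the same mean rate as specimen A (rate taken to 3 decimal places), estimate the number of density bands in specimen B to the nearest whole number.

314 density bands

Specimen A: correcting the raw count gives 348 + 14 = 362 true density bands.
Specimen A: dividing by 2 density bands per year: 362 / 2 = 181 years.
A: Extension rate ≈ 1033.4 / 181 = 5.709 mm per year.
Specimen B: 896.2 mm / 5.709 mm per year = 156.98 years; at 2 density bands per year that is 156.98 × 2 ≈ 314 density bands.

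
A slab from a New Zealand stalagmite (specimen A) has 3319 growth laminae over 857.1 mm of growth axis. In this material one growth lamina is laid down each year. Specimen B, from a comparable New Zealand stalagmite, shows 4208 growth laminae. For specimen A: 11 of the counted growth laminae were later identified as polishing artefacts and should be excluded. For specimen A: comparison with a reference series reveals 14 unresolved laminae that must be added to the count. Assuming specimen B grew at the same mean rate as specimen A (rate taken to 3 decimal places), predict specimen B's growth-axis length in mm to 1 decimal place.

Specimen A: true growth lamina count = 3319 − 11 + 14 = 3322.
A: Extension rate ≈ 857.1 / 3322 = 0.258 mm/yr.
For B, 0.258 mm/year × 4208 years = 1085.7 mm.

1085.7 mm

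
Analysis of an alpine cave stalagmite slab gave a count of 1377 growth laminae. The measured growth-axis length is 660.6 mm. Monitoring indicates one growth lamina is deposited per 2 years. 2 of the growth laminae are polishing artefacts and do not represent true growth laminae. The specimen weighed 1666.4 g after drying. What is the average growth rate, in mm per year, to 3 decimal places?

0.240 mm per year

True growth lamina count = 1377 − 2 = 1375.
1375 growth laminae at 2 years each span 1375 × 2 = 2750 years.
660.6 mm over 2750 years gives 660.6 / 2750 ≈ 0.240 mm per year.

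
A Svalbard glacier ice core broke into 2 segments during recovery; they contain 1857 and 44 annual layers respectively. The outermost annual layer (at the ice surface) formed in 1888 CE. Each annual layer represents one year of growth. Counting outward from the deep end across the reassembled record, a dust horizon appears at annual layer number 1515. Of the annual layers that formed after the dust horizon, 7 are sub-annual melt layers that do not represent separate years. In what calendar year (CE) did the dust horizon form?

1509 CE

Total annual layers = 1857 + 44 = 1901.
The dust horizon sits at annual layer 1515 from the deep end, so 1901 − 1515 = 386 annual layers formed after it.
386 − 7 false = 379 true annual layers after the dust horizon.
1888 − 379 = 1509 CE.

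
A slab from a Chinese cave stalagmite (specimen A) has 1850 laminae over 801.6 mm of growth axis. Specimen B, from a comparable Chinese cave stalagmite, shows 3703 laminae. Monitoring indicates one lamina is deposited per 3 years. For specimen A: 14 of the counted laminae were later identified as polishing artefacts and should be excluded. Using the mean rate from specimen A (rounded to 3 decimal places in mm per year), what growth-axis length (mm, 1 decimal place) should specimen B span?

1621.9 mm

Specimen A: correcting the raw count gives 1850 − 14 = 1836 true laminae.
Specimen A: multiplying by 3 years per lamina: 1836 × 3 = 5508 years.
A: 801.6 mm over 5508 years gives 801.6 / 5508 ≈ 0.146 mm/year.
Specimen B: at 3 years per lamina, 3703 × 3 = 11109 years. For B, 0.146 mm/year × 11109 years = 1621.9 mm.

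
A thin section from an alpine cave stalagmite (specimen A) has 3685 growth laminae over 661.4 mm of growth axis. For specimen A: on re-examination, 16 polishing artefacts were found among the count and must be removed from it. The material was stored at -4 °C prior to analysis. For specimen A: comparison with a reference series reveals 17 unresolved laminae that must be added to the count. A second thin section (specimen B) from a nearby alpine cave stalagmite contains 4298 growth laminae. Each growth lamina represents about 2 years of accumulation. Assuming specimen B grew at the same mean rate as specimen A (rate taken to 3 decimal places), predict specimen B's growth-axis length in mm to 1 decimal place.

Specimen A: correcting the raw count gives 3685 − 16 + 17 = 3686 true growth laminae.
Specimen A: at 2 years per growth lamina, 3686 × 2 = 7372 years.
A: Mean rate = 661.4 mm / 7372 years ≈ 0.090 mm/yr.
Specimen B: 4298 growth laminae at 2 years each span 4298 × 2 = 8596 years. B's length ≈ 0.090 × 8596 = 773.6 mm.

773.6 mm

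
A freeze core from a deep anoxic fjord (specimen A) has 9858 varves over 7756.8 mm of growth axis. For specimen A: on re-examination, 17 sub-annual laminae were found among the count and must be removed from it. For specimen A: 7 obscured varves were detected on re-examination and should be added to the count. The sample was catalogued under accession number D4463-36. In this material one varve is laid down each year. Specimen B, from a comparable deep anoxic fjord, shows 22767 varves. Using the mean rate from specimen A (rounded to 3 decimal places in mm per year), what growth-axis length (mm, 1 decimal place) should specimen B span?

Specimen A: after corrections the count is 9858 − 17 + 7 = 9848 varves.
A: 7756.8 mm over 9848 years gives 7756.8 / 9848 ≈ 0.788 mm per year.
For B, 0.788 mm/year × 22767 years = 17940.4 mm.

17940.4 mm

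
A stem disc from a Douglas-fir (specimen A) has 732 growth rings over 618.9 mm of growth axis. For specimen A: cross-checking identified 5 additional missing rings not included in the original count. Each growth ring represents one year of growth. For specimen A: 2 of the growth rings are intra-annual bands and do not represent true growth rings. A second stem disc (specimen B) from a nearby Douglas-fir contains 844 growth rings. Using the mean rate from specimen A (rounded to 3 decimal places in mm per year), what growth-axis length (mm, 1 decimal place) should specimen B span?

Specimen A: true growth ring count = 732 − 2 + 5 = 735.
A: 618.9 mm over 735 years gives 618.9 / 735 ≈ 0.842 mm per year.
B's length ≈ 0.842 × 844 = 710.6 mm.

710.6 mm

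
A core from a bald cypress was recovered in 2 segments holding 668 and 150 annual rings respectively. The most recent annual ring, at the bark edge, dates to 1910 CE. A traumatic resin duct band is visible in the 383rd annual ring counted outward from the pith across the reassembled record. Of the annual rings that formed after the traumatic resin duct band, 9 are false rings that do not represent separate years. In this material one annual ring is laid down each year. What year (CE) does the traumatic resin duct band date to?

1484 CE

Total annual rings = 668 + 150 = 818.
The traumatic resin duct band sits at annual ring 383 from the pith, so 818 − 383 = 435 annual rings formed after it.
435 − 9 false = 426 true annual rings after the traumatic resin duct band.
1910 − 426 = 1484 CE.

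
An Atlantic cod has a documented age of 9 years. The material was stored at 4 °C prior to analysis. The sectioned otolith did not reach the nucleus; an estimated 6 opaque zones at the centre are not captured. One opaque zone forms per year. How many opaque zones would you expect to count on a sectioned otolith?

3 opaque zones

Expected opaque zones over 9 years: 9.
9 − 6 missed = 3 opaque zones expected in the prepared section.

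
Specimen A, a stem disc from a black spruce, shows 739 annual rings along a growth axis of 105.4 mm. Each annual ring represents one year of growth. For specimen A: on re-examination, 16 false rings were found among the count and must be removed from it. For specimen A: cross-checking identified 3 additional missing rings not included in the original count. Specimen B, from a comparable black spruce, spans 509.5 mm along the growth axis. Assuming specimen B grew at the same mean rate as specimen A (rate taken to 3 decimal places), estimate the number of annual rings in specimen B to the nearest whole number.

Specimen A: after corrections the count is 739 − 16 + 3 = 726 annual rings.
A: 105.4 mm over 726 years gives 105.4 / 726 ≈ 0.145 mm/year.
Specimen B: 509.5 mm / 0.145 mm per year = 3513.79 years ≈ 3514 annual rings.

3514 annual rings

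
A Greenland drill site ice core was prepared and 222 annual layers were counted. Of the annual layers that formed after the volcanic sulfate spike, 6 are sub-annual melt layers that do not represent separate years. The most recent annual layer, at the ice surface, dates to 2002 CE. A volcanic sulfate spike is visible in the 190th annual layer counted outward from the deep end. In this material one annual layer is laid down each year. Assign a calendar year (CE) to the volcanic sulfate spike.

1976 CE

The volcanic sulfate spike sits at annual layer 190 from the deep end, so 222 − 190 = 32 annual layers formed after it.
Removing the 6 false annual layers leaves 32 − 6 = 26 true annual layers beyond the volcanic sulfate spike.
Counting back 26 years from 2002 CE places the volcanic sulfate spike in 2002 − 26 = 1976 CE.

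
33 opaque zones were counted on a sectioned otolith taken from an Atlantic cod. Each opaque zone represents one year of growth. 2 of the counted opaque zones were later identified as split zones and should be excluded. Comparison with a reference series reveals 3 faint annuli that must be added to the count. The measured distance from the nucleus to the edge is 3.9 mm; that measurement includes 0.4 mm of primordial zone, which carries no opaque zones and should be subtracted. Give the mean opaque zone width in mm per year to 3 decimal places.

0.103 mm per year

Adjusted count: 33 − 2 + 3 = 34 opaque zones.
Removing the 0.4 mm offcut leaves 3.9 − 0.4 = 3.5 mm.
Mean rate = 3.5 mm / 34 years ≈ 0.103 mm per year.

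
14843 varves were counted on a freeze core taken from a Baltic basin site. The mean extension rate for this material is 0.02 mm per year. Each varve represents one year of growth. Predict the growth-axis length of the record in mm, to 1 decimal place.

14843 years of growth are recorded.
14843 years at 0.02 mm/year gives 0.02 × 14843 = 296.9 mm.

296.9 mm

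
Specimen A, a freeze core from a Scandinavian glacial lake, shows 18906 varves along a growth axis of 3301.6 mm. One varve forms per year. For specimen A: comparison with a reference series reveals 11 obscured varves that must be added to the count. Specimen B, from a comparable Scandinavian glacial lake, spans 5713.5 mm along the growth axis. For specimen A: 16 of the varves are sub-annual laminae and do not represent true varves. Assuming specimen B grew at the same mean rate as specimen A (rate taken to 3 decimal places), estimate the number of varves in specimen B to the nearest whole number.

32649 varves

Specimen A: true varve count = 18906 − 16 + 11 = 18901.
A: 3301.6 mm over 18901 years gives 3301.6 / 18901 ≈ 0.175 mm/yr.
B spans 5713.5 / 0.175 = 32648.57 years ≈ 32649 varves.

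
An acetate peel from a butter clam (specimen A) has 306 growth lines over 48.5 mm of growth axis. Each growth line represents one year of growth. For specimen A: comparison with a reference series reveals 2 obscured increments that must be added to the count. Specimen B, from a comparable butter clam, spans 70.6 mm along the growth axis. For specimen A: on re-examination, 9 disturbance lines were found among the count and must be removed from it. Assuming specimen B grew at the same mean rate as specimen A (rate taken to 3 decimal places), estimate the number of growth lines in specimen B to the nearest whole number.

436 growth lines

Specimen A: after corrections the count is 306 − 9 + 2 = 299 growth lines.
A: Extension rate ≈ 48.5 / 299 = 0.162 mm per year.
B spans 70.6 / 0.162 = 435.80 years ≈ 436 growth lines.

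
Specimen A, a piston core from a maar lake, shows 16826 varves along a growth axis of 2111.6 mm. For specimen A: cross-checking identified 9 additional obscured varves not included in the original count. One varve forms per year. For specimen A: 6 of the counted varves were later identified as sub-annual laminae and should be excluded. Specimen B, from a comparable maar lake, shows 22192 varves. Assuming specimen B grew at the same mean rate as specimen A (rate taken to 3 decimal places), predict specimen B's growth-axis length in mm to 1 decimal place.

2774.0 mm

Specimen A: adjusted count: 16826 − 6 + 9 = 16829 varves.
A: Mean rate = 2111.6 mm / 16829 years ≈ 0.125 mm/yr.
For B, 0.125 mm/year × 22192 years = 2774.0 mm.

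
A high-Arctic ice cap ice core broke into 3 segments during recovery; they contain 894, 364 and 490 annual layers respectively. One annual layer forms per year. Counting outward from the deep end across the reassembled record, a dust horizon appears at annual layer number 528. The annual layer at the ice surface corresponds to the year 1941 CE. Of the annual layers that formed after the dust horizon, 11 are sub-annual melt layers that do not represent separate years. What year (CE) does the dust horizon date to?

732 CE

Total annual layers = 894 + 364 + 490 = 1748.
Between annual layer 528 and the ice surface there are 1748 − 528 = 1220 annual layers.
1220 − 11 false = 1209 true annual layers after the dust horizon.
Counting back 1209 years from 1941 CE places the dust horizon in 1941 − 1209 = 732 CE.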